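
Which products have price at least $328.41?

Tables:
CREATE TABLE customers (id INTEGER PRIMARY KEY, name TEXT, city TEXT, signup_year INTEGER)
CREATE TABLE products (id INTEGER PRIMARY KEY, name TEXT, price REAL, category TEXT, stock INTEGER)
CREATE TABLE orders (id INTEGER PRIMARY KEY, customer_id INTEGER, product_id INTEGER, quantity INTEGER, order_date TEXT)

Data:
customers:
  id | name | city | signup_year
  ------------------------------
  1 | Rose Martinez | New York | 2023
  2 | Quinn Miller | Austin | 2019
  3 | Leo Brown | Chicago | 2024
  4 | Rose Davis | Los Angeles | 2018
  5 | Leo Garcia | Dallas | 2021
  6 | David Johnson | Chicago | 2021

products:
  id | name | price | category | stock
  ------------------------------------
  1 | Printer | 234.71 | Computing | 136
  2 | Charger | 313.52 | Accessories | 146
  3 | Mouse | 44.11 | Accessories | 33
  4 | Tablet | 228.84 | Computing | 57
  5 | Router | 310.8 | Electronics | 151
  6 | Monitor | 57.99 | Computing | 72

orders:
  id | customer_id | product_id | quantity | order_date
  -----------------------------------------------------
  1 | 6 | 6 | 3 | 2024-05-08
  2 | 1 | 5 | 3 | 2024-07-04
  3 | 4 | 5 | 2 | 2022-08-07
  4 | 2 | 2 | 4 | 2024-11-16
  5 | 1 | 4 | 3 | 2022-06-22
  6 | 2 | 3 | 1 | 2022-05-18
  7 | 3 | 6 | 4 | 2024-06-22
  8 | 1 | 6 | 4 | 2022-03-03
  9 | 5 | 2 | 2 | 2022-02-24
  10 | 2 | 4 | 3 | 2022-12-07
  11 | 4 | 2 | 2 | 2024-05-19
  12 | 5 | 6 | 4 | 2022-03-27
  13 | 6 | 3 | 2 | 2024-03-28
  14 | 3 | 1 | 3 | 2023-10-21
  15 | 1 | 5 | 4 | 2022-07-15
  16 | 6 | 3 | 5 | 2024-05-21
SELECT name, price FROM products WHERE price >= 328.41

Execution result:
(no rows)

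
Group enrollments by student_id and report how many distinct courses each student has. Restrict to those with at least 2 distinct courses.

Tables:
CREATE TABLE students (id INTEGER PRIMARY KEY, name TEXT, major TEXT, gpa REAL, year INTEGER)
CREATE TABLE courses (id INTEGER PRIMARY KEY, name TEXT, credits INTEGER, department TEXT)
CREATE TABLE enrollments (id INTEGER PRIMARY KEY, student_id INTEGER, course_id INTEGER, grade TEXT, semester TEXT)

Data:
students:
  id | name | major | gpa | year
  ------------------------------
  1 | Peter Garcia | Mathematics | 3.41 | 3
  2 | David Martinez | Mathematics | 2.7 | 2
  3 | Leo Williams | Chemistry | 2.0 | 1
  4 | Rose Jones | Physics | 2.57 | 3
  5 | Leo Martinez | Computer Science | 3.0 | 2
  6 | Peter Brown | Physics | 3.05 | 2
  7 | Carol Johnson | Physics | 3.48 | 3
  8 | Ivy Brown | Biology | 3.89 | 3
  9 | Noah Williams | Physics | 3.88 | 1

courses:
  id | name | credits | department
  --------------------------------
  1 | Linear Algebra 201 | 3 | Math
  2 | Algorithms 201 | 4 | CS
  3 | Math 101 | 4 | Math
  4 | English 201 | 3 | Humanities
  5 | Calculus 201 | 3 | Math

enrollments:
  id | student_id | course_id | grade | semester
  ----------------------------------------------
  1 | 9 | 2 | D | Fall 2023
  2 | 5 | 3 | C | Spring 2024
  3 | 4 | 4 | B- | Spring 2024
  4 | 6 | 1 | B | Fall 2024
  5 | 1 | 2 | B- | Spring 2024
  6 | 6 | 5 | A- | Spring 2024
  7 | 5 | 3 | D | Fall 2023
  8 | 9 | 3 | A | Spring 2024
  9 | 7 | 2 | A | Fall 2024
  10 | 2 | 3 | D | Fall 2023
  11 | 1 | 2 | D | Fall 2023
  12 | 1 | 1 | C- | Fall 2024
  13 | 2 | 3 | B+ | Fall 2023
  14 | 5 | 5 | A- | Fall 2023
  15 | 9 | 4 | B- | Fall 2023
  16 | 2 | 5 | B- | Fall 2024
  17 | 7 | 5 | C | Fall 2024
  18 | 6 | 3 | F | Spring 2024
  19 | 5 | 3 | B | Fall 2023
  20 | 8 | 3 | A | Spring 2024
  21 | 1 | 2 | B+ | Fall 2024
SELECT student_id, COUNT(DISTINCT course_id) AS distinct_course_count FROM enrollments GROUP BY student_id HAVING COUNT(DISTINCT course_id) >= 2

Execution result:
student_id | distinct_course_count
1 | 2
2 | 2
5 | 2
6 | 3
7 | 2
9 | 3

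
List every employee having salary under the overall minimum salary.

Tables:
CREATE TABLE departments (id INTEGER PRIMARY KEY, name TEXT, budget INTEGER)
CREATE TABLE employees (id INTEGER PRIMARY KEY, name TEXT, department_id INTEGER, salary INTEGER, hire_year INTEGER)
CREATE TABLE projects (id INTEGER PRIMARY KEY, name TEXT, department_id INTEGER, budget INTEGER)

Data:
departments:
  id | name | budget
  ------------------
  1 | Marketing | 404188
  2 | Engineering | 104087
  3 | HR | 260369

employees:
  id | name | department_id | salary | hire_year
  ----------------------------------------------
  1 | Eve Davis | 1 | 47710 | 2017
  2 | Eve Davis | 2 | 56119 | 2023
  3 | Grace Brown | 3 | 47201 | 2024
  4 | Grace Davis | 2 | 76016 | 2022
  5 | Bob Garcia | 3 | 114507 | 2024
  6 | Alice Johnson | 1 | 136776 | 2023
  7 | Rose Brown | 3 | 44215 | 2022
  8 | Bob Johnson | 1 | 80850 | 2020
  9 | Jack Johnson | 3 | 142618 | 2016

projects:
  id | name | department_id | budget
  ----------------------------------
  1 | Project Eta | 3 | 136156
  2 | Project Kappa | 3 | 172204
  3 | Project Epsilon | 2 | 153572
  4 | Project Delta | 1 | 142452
SELECT name, salary FROM employees WHERE salary < (SELECT MIN(salary) FROM employees)

Execution result:
(no rows)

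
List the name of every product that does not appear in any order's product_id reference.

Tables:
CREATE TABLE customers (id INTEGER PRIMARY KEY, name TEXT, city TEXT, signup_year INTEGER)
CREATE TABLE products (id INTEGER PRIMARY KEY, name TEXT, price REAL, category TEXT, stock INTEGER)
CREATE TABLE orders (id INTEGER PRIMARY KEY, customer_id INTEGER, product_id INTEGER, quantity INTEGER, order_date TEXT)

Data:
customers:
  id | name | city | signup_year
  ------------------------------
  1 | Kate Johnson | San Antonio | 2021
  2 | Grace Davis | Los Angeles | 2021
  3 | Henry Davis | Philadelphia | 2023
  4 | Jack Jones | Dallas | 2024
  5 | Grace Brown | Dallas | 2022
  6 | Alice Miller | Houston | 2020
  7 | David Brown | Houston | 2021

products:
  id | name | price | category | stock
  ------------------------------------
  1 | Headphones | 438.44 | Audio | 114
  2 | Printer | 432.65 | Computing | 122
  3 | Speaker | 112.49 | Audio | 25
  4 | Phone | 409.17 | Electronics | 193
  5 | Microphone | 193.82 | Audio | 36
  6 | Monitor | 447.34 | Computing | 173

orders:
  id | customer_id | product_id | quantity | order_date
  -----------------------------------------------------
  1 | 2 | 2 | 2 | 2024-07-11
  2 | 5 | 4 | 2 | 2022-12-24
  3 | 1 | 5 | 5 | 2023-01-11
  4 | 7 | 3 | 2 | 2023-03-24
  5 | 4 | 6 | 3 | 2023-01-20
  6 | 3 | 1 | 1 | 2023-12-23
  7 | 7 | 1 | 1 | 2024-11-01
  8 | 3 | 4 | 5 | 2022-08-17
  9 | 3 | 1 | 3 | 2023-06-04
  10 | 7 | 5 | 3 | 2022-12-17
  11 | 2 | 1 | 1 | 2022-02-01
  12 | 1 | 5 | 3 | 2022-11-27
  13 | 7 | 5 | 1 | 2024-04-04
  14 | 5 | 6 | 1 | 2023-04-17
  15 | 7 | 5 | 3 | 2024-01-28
SELECT p.name FROM products p LEFT JOIN orders c ON c.product_id = p.id WHERE c.id IS NULL

Execution result:
(no rows)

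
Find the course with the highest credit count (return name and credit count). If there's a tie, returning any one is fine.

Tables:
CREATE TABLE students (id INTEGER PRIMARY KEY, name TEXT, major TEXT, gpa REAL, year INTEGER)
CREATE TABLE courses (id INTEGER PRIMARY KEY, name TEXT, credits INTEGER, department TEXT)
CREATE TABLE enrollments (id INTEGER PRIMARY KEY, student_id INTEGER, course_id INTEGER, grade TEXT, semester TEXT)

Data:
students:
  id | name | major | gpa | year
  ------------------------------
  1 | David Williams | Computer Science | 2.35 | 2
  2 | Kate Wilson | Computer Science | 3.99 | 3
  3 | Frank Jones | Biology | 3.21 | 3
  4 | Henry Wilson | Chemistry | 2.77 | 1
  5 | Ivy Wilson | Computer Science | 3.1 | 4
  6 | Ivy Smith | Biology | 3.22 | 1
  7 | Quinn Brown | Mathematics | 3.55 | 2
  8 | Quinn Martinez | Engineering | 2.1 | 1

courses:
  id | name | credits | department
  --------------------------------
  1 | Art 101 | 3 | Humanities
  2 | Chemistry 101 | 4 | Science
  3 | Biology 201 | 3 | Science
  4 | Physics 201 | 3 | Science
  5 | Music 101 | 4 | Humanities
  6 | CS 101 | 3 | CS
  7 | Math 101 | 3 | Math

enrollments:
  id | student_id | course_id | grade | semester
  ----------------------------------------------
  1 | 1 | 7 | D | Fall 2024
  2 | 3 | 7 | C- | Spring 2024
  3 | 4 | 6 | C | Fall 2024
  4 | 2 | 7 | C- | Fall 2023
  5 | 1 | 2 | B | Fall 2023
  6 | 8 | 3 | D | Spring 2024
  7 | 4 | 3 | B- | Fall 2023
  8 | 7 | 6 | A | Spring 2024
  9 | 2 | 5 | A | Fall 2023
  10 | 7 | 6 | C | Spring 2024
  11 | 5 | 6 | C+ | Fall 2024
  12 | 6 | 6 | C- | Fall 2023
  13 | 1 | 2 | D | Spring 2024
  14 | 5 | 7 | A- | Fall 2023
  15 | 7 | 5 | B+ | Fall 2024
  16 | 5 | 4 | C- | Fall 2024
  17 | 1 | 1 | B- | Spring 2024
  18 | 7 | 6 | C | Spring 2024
SELECT name, credits FROM courses ORDER BY credits DESC LIMIT 1

Execution result:
name | credits
Chemistry 101 | 4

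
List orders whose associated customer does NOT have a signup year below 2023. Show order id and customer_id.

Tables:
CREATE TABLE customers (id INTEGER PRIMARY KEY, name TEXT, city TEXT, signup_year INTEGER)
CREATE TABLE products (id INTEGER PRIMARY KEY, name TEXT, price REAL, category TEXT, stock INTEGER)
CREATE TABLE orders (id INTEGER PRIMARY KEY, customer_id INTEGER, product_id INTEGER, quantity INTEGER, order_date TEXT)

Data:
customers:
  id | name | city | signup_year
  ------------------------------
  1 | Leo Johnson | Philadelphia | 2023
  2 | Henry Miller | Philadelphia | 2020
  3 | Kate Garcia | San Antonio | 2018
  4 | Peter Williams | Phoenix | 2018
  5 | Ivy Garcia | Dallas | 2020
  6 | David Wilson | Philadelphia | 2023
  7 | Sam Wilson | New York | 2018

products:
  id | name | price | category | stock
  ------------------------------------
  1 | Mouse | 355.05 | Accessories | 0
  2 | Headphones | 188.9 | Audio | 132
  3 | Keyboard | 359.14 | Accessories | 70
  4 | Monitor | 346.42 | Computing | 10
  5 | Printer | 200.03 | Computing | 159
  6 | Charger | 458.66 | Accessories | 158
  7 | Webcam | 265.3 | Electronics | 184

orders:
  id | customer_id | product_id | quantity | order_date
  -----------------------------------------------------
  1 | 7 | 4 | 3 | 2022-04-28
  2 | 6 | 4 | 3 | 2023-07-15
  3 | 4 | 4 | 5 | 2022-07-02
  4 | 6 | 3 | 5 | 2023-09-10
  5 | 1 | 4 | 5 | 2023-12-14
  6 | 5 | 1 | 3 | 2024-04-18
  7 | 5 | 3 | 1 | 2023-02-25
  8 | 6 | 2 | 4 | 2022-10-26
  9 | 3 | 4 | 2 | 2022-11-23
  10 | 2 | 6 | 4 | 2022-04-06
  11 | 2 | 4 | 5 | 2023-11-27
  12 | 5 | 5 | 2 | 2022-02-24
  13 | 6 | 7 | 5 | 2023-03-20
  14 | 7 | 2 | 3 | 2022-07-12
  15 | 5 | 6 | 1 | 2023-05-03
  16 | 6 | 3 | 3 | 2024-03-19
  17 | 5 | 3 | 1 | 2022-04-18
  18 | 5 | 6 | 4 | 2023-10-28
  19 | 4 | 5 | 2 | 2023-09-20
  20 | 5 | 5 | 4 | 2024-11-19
SELECT id, customer_id FROM orders WHERE customer_id NOT IN (SELECT id FROM customers WHERE signup_year < 2023)

Execution result:
id | customer_id
2 | 6
4 | 6
5 | 1
8 | 6
13 | 6
16 | 6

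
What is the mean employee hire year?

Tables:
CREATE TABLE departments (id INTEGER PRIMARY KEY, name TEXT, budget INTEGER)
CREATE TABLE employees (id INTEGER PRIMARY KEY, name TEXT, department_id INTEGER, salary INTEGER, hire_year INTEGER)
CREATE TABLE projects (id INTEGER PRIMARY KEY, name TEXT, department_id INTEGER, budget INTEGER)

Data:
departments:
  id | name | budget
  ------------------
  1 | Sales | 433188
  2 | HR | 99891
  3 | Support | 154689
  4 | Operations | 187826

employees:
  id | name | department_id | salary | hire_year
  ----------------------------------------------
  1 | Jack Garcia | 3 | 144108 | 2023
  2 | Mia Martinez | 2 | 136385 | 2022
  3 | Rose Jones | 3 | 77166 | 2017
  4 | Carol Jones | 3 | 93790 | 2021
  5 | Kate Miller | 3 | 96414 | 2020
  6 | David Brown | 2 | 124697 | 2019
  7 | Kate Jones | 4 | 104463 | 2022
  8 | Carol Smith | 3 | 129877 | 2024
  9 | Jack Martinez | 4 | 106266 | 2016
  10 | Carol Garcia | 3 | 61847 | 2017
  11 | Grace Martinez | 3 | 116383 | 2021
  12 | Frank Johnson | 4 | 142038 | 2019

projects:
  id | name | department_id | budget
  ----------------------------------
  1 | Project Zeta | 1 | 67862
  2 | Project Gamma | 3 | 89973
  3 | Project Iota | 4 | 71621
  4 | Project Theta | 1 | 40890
SELECT AVG(hire_year) FROM employees

Execution result:
2020.08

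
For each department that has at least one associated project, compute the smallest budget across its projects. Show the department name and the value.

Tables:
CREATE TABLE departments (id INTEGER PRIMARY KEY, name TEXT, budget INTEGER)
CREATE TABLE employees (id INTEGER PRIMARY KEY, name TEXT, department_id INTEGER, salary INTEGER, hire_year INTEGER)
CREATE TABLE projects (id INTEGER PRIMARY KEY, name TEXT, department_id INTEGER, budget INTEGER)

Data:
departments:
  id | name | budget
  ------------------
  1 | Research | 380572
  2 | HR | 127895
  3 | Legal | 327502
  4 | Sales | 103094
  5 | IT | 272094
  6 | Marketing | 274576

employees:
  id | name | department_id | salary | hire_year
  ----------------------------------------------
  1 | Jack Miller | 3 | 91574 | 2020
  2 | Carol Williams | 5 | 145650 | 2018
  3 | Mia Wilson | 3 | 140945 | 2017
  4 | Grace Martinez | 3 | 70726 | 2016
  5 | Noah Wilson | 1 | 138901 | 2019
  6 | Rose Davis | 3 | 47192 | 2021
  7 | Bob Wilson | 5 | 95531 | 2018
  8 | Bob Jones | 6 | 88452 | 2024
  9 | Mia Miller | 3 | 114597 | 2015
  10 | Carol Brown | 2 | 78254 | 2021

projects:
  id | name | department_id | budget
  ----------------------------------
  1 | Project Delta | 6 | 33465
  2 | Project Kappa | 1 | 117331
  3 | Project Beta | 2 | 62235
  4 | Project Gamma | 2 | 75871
SELECT p.name, MIN(c.budget) AS min_budget FROM projects c JOIN departments p ON c.department_id = p.id GROUP BY p.id, p.name

Execution result:
name | min_budget
Research | 117331
HR | 62235
Marketing | 33465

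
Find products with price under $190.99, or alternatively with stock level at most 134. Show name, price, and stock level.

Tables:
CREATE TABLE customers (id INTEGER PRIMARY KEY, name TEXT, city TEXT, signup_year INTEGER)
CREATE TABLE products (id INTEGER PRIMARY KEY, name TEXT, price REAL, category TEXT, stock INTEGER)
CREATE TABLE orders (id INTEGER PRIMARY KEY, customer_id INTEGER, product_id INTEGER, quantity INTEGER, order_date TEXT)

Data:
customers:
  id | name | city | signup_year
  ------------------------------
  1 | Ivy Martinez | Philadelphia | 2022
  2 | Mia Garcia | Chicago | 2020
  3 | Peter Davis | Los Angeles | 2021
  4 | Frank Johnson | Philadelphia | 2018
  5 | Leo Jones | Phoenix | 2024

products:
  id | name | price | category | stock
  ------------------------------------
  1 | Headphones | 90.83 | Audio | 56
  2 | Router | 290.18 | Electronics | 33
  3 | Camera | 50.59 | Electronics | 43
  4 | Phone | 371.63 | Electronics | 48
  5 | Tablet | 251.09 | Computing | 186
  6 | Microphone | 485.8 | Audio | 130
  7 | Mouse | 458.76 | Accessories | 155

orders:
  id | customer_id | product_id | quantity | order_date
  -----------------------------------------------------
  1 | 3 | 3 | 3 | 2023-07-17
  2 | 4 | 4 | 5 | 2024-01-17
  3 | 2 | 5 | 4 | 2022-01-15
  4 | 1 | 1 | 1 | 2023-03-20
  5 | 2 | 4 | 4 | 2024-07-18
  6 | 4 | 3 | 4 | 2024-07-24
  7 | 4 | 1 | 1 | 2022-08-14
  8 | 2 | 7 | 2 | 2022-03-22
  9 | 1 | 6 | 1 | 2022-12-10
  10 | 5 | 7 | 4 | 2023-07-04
SELECT name, price, stock FROM products WHERE price < 190.99 OR stock <= 134

Execution result:
name | price | stock
Headphones | 90.83 | 56
Router | 290.18 | 33
Camera | 50.59 | 43
Phone | 371.63 | 48
Microphone | 485.80 | 130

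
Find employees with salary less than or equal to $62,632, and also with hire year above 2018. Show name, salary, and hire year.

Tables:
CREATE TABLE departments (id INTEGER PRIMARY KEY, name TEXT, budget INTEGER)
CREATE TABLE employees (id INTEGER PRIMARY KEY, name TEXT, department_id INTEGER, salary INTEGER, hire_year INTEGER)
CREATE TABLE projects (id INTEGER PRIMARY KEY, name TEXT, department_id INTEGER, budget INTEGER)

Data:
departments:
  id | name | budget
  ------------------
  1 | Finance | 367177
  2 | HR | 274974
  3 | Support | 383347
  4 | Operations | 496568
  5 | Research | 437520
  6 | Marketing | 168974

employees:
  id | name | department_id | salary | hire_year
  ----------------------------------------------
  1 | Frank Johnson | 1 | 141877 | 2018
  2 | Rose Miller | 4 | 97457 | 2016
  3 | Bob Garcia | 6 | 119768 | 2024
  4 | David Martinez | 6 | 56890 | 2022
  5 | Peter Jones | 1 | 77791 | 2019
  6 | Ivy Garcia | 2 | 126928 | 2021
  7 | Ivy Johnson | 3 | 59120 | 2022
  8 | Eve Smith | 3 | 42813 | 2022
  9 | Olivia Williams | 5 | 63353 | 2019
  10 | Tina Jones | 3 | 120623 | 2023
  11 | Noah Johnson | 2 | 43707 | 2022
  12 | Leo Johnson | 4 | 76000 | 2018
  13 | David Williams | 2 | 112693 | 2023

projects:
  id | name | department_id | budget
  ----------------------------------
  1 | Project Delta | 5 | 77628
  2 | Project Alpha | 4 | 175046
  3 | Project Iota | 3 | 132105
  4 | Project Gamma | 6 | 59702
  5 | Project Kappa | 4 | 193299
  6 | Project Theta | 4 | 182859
SELECT name, salary, hire_year FROM employees WHERE salary <= 62632 AND hire_year > 2018

Execution result:
name | salary | hire_year
David Martinez | 56890 | 2022
Ivy Johnson | 59120 | 2022
Eve Smith | 42813 | 2022
Noah Johnson | 43707 | 2022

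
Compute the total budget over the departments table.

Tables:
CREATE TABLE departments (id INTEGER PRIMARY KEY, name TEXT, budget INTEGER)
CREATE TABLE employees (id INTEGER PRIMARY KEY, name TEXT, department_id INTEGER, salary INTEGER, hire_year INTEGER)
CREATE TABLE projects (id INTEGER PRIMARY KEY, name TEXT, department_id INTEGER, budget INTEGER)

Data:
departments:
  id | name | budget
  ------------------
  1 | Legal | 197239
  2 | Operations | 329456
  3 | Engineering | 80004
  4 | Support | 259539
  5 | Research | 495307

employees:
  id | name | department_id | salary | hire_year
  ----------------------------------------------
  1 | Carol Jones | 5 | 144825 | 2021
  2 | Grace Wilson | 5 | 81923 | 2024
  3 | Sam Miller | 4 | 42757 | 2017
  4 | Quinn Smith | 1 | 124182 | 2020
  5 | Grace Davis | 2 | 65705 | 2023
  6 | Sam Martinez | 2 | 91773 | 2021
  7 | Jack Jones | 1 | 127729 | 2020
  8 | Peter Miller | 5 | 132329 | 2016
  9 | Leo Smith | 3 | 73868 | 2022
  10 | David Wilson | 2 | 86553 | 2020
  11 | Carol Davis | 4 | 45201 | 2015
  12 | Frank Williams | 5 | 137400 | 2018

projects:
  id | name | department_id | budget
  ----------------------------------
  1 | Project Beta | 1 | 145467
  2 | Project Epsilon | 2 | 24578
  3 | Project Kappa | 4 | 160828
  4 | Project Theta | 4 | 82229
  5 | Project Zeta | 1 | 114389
SELECT SUM(budget) FROM departments

Execution result:
1361545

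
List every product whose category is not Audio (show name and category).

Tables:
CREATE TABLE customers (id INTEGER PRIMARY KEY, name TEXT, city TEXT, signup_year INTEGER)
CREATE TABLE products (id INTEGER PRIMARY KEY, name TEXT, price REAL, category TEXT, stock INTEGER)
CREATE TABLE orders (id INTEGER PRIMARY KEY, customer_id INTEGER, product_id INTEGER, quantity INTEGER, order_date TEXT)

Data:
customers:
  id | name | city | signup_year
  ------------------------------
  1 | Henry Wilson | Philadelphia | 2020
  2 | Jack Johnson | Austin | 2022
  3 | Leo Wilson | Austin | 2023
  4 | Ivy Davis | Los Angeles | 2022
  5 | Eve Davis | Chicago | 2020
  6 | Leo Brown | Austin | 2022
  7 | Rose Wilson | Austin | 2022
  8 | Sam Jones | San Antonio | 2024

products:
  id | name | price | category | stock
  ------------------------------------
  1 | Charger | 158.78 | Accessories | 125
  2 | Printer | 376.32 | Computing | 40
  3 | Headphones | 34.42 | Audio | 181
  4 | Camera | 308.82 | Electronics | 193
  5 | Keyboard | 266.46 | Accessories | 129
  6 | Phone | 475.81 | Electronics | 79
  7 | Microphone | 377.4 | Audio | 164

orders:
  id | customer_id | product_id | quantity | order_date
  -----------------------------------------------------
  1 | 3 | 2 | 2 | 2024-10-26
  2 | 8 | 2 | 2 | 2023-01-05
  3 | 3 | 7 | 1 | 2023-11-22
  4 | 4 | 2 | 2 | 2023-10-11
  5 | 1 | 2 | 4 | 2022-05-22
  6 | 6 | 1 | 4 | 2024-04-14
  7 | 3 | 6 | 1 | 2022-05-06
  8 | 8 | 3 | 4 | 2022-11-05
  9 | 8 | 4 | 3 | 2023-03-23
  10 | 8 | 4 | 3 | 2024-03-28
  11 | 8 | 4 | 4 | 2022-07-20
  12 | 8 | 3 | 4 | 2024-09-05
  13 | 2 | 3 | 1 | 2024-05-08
SELECT name, category FROM products WHERE category <> 'Audio'

Execution result:
name | category
Charger | Accessories
Printer | Computing
Camera | Electronics
Keyboard | Accessories
Phone | Electronics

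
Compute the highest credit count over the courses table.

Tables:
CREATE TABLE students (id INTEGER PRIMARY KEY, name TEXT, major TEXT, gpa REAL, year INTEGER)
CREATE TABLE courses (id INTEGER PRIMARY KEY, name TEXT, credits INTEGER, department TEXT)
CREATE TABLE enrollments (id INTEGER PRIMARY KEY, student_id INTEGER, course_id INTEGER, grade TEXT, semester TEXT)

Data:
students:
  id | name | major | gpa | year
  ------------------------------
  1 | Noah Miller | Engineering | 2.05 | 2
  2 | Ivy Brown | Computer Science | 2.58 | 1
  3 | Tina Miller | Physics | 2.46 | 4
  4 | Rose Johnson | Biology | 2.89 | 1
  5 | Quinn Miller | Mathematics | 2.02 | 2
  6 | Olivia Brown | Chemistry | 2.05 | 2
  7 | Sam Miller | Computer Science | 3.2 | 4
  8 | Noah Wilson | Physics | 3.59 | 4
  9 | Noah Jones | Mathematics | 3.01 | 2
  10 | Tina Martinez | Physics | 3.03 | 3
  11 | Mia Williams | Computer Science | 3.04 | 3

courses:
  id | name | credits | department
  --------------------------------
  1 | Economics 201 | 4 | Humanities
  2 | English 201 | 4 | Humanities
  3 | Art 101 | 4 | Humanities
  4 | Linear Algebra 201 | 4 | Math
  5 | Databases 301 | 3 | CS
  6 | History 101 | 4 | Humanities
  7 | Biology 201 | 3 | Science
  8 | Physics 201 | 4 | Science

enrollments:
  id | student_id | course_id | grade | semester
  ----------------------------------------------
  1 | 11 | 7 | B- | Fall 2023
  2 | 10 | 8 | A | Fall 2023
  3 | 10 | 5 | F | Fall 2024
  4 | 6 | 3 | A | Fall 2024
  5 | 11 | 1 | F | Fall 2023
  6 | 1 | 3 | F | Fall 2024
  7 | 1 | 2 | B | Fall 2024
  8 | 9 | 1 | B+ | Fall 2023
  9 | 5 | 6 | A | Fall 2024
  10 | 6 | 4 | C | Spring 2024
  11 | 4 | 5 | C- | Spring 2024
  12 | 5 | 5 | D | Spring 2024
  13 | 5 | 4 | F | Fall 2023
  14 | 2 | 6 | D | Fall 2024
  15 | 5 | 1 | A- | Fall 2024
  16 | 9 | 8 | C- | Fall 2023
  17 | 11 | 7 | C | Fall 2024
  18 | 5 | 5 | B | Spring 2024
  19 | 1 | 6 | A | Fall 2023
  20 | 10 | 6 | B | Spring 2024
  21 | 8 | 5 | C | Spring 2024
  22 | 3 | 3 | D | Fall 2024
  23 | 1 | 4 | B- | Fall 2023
SELECT MAX(credits) FROM courses

Execution result:
4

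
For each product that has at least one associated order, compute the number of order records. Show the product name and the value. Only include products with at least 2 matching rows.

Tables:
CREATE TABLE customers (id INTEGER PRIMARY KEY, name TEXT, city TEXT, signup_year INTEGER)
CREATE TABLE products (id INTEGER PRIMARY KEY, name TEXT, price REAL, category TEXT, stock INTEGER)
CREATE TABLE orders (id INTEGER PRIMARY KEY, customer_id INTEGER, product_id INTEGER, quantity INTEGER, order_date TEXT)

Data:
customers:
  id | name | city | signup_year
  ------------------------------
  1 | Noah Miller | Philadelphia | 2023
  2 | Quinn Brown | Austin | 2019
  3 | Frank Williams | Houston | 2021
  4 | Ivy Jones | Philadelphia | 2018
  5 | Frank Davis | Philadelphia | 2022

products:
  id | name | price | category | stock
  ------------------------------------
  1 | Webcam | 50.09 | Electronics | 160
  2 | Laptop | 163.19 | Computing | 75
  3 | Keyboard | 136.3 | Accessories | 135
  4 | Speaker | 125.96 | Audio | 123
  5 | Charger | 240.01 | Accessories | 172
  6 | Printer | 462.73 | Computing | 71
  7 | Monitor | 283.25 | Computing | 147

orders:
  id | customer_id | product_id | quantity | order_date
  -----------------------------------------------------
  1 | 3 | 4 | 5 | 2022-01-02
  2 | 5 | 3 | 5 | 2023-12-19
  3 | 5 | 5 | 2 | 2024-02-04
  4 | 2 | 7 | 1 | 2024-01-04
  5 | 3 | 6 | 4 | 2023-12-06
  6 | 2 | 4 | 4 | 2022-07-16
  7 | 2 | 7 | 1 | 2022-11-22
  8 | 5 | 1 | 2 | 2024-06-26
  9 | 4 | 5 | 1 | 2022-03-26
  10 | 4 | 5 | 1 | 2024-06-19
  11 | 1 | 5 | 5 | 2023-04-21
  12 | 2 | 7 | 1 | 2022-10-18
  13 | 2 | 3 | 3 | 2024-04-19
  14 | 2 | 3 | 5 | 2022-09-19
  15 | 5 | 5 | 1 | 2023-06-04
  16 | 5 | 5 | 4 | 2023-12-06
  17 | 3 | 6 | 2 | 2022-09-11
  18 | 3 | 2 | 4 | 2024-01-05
SELECT p.name, COUNT(*) AS n FROM orders c JOIN products p ON c.product_id = p.id GROUP BY p.id, p.name HAVING COUNT(*) >= 2

Execution result:
name | n
Keyboard | 3
Speaker | 2
Charger | 6
Printer | 2
Monitor | 3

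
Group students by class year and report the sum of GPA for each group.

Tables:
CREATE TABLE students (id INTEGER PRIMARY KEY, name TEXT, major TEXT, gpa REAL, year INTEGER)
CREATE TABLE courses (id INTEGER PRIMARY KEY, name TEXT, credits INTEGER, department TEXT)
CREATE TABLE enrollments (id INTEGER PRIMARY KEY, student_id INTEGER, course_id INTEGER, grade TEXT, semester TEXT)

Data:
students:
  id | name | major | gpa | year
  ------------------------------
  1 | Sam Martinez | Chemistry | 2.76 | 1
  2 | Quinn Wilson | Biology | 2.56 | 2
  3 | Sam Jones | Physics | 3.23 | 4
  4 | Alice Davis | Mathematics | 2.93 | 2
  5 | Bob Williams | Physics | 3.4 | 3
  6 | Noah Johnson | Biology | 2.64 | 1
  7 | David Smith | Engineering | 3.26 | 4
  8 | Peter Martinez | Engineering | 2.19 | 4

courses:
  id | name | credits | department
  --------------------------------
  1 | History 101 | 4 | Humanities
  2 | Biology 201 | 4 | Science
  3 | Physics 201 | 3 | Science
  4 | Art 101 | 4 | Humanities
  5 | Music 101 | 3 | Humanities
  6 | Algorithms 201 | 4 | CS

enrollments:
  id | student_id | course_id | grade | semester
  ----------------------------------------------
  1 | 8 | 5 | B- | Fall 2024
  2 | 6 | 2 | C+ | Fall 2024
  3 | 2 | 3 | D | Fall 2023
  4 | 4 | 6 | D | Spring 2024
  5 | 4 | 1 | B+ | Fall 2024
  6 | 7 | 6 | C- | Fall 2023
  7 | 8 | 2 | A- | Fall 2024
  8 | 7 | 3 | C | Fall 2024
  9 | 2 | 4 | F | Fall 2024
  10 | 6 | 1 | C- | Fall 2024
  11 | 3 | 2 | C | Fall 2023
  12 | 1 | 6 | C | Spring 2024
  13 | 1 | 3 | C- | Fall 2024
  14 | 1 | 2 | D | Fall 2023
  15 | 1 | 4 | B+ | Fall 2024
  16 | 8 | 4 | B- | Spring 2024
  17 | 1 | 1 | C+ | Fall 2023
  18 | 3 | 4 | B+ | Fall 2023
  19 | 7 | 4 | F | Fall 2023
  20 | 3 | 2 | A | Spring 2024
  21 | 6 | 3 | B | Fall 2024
SELECT year, SUM(gpa) AS sum_gpa FROM students GROUP BY year

Execution result:
year | sum_gpa
1 | 5.40
2 | 5.49
3 | 3.40
4 | 8.68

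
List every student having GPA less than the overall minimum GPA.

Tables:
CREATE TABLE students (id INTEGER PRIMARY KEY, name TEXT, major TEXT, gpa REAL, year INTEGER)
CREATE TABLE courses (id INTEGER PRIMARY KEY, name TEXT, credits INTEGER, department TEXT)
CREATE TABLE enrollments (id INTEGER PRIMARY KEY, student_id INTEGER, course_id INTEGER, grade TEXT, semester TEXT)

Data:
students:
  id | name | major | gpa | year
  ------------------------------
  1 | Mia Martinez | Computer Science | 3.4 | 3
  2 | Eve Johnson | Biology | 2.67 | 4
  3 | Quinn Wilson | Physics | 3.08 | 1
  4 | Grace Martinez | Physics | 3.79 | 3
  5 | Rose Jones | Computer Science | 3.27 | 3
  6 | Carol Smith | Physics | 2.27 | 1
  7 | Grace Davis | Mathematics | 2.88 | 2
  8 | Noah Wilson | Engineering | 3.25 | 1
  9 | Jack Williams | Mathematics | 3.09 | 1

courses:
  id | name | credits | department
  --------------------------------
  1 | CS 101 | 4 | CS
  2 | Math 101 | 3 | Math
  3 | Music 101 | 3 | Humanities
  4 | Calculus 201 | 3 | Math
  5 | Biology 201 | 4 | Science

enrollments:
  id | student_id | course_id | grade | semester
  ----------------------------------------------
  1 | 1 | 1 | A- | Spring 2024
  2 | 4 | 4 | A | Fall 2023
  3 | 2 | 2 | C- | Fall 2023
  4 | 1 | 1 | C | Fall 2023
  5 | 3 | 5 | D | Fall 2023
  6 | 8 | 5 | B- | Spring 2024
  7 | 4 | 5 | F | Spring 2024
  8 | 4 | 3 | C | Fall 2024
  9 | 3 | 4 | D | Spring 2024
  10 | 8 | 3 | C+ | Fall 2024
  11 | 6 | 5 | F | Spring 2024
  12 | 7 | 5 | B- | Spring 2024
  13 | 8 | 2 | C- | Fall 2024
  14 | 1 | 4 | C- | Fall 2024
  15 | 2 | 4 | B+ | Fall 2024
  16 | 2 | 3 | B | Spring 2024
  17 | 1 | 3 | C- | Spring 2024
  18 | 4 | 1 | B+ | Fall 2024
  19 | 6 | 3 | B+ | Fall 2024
SELECT name, gpa FROM students WHERE gpa < (SELECT MIN(gpa) FROM students)

Execution result:
(no rows)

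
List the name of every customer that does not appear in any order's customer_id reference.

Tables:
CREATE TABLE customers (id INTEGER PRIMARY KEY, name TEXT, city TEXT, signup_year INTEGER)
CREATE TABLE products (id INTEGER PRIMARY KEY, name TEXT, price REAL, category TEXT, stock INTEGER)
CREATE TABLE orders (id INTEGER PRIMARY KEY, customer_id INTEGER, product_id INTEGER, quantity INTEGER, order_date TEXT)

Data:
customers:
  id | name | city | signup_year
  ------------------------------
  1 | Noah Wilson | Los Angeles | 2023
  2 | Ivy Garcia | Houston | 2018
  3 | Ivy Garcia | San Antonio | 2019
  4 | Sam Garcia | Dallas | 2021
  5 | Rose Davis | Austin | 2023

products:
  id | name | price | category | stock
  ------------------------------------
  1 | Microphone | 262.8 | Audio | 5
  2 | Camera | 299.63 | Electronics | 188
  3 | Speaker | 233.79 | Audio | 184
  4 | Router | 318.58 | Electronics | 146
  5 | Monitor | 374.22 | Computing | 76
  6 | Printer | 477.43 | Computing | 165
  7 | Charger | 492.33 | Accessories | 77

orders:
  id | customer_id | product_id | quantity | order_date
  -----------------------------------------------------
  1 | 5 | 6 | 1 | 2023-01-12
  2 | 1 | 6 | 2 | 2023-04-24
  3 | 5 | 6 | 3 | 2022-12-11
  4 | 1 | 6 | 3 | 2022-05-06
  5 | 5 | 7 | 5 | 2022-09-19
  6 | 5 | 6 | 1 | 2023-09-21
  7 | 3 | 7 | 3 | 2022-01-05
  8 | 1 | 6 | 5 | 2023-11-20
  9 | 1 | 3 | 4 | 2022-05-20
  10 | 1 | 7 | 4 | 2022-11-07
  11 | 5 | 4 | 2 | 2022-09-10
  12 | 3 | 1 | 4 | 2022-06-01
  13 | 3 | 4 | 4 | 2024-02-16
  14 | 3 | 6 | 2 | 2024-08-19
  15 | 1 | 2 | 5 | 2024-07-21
SELECT p.name FROM customers p LEFT JOIN orders c ON c.customer_id = p.id WHERE c.id IS NULL

Execution result:
name
Ivy Garcia
Sam Garcia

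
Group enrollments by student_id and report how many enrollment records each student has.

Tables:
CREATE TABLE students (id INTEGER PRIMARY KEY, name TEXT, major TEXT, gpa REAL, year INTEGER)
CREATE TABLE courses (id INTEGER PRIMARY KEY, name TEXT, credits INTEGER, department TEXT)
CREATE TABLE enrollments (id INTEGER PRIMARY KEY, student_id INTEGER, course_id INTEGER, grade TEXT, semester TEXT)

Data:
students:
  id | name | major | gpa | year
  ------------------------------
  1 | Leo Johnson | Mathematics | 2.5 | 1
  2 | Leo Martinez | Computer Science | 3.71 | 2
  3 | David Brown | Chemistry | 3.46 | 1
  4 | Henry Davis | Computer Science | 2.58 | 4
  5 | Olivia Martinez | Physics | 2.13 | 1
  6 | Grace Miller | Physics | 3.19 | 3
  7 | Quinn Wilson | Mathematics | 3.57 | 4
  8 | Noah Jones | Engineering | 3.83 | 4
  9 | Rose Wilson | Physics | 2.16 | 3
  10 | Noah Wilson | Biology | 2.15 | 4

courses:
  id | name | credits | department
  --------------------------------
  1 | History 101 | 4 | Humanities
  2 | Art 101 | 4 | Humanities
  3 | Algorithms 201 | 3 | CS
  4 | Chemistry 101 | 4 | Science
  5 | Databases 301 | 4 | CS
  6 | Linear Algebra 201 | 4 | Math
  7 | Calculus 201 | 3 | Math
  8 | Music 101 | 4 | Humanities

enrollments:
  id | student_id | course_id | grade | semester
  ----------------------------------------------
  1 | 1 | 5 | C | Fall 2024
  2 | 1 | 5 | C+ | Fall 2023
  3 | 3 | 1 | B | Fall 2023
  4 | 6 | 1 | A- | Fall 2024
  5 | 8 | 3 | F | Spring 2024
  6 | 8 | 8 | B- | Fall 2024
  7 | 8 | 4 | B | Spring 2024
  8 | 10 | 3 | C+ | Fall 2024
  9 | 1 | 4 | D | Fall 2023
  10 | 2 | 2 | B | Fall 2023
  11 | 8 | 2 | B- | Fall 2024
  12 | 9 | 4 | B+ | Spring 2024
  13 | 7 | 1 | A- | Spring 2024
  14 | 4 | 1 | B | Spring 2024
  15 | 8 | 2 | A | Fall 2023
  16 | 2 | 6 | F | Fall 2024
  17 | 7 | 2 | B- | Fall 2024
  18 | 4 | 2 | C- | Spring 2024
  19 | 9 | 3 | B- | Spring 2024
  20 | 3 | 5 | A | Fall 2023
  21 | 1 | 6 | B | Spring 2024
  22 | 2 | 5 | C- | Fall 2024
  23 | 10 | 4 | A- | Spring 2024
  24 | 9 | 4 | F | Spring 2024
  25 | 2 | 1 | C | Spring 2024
SELECT student_id, COUNT(*) AS enrollment_count FROM enrollments GROUP BY student_id

Execution result:
student_id | enrollment_count
1 | 4
2 | 4
3 | 2
4 | 2
6 | 1
7 | 2
8 | 5
9 | 3
10 | 2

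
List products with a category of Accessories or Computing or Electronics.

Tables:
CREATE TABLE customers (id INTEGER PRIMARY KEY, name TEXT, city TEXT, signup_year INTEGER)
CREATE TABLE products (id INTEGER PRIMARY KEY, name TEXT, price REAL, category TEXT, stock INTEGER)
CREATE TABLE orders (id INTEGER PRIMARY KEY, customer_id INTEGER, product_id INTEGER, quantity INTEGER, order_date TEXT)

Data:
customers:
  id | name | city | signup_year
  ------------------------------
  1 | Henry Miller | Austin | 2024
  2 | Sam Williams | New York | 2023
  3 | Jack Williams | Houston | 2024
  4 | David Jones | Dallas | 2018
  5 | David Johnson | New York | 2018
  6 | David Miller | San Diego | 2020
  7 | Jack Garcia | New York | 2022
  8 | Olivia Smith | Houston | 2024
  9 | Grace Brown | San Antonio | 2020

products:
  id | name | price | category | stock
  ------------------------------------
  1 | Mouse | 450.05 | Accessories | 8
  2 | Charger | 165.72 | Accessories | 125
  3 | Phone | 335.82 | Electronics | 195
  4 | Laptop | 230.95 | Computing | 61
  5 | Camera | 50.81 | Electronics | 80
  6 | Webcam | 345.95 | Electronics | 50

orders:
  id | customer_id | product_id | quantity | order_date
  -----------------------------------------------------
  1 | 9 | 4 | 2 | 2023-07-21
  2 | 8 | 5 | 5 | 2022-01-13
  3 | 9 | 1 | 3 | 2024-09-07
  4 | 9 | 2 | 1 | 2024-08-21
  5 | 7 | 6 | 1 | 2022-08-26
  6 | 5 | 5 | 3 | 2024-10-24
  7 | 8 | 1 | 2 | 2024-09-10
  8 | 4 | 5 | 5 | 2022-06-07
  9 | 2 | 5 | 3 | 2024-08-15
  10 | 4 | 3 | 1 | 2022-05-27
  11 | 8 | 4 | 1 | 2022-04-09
SELECT name, category FROM products WHERE category IN ('Accessories', 'Computing', 'Electronics')

Execution result:
name | category
Mouse | Accessories
Charger | Accessories
Phone | Electronics
Laptop | Computing
Camera | Electronics
Webcam | Electronics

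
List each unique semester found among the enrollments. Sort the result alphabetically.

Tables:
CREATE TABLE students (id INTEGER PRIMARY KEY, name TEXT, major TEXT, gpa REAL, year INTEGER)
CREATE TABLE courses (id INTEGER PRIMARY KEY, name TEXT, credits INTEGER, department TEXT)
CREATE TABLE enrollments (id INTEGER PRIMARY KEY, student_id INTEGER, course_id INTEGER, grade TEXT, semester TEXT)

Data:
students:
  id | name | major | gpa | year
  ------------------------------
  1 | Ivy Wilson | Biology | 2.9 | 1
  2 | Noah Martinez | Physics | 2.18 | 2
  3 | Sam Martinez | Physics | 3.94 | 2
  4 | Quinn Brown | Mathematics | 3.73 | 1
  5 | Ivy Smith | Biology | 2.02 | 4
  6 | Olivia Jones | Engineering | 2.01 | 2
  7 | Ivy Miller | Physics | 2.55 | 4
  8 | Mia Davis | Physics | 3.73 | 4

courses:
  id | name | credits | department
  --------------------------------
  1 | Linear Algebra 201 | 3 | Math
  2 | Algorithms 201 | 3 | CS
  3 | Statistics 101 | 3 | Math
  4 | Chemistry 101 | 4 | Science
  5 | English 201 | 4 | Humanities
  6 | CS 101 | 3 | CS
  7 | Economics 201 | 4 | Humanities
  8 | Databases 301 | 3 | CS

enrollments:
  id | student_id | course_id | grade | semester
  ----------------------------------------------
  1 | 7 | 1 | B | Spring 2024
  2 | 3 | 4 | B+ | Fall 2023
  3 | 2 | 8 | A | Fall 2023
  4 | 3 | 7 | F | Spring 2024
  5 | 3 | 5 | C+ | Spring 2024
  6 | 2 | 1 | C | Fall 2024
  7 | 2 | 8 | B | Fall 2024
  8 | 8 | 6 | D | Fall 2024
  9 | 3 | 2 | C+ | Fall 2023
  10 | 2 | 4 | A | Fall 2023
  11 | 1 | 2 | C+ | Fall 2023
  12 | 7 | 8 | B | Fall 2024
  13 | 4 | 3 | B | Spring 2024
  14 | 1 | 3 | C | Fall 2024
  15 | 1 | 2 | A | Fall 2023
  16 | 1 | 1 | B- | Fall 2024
SELECT DISTINCT semester FROM enrollments ORDER BY semester

Execution result:
semester
Fall 2023
Fall 2024
Spring 2024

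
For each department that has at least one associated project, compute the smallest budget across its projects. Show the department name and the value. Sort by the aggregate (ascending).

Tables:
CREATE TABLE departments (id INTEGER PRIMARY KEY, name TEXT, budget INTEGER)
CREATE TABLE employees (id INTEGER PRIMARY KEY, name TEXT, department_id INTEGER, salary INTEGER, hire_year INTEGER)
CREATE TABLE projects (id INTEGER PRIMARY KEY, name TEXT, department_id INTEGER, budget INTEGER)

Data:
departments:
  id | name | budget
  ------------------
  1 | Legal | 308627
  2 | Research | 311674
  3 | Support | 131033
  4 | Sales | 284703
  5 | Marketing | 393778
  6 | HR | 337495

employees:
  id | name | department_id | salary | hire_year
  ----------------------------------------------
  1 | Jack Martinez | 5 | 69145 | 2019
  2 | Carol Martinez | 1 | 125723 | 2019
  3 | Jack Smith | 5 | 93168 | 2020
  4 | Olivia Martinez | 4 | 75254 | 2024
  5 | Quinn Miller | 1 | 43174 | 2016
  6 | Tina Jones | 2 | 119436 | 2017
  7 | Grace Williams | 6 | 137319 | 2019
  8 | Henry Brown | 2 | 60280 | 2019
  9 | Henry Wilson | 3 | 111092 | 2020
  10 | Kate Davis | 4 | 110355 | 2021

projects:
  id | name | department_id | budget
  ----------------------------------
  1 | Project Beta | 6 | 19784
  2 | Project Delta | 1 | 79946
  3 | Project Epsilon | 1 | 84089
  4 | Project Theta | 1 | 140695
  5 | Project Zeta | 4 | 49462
SELECT p.name, MIN(c.budget) AS min_budget FROM projects c JOIN departments p ON c.department_id = p.id GROUP BY p.id, p.name ORDER BY min_budget ASC

Execution result:
name | min_budget
HR | 19784
Sales | 49462
Legal | 79946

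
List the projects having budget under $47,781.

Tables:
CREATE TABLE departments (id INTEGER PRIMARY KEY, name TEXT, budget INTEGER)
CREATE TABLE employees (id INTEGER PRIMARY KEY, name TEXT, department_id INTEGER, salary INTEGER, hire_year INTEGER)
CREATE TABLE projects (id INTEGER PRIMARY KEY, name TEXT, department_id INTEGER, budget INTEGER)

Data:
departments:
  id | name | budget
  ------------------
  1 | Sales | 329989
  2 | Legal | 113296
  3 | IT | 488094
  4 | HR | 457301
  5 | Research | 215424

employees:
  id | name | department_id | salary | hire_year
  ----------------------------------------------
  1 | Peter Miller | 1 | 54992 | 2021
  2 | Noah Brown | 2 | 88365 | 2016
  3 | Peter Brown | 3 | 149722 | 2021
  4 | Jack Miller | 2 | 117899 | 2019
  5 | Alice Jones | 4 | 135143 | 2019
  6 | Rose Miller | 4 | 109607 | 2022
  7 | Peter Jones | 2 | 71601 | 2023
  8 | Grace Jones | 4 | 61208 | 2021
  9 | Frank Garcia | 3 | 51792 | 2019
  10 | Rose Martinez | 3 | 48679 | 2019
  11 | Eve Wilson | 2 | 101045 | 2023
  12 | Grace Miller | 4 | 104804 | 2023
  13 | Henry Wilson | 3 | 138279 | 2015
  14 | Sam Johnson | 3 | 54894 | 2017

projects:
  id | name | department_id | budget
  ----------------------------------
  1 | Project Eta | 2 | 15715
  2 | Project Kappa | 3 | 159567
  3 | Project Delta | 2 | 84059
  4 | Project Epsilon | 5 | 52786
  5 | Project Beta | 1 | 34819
SELECT name, budget FROM projects WHERE budget < 47781

Execution result:
name | budget
Project Eta | 15715
Project Beta | 34819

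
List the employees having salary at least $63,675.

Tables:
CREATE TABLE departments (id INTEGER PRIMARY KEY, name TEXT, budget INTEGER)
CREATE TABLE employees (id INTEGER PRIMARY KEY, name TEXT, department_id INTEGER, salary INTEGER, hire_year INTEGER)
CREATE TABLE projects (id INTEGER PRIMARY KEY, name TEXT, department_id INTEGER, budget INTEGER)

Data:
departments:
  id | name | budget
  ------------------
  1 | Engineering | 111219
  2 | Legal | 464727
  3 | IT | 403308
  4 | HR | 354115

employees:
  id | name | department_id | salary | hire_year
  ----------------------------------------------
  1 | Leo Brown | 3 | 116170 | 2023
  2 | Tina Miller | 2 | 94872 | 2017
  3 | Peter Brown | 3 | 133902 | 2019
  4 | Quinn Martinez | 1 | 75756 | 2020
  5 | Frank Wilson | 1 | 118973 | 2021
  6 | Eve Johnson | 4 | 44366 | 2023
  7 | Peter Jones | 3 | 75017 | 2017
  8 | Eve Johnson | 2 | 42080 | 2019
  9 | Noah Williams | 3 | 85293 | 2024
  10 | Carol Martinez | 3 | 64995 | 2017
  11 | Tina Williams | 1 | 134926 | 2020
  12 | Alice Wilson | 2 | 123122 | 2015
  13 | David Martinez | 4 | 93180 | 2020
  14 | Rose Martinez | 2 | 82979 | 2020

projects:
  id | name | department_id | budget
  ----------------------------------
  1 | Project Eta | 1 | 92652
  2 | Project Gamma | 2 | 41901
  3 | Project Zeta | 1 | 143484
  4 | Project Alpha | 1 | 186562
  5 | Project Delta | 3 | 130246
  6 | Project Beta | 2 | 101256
SELECT name, salary FROM employees WHERE salary >= 63675

Execution result:
name | salary
Leo Brown | 116170
Tina Miller | 94872
Peter Brown | 133902
Quinn Martinez | 75756
Frank Wilson | 118973
Peter Jones | 75017
Noah Williams | 85293
Carol Martinez | 64995
Tina Williams | 134926
Alice Wilson | 123122
David Martinez | 93180
Rose Martinez | 82979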